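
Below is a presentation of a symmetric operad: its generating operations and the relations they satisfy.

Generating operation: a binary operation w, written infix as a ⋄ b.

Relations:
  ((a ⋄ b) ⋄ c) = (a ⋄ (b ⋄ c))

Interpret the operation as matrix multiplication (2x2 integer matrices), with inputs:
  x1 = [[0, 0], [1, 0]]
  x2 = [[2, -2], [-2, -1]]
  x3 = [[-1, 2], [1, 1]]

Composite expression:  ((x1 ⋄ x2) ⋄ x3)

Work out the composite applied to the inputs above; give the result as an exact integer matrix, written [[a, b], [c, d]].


[[0, 0], [-4, 2]]

(x1 ⋄ x2) = [[0, 0], [2, -2]]
((x1 ⋄ x2) ⋄ x3) = [[0, 0], [-4, 2]]


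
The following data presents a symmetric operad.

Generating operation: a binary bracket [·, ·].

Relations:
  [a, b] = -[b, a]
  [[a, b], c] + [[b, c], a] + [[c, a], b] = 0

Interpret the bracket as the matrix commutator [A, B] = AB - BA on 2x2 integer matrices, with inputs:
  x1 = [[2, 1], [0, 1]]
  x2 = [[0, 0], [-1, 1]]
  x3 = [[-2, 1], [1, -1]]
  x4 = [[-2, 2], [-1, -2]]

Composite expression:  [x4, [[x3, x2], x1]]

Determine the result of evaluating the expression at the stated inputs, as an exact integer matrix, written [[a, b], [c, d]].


[[-7, -8], [-4, 7]]

[x3, x2] = [[-1, 1], [-2, 1]]
[[x3, x2], x1] = [[2, -3], [-2, -2]]
[x4, [[x3, x2], x1]] = [[-7, -8], [-4, 7]]


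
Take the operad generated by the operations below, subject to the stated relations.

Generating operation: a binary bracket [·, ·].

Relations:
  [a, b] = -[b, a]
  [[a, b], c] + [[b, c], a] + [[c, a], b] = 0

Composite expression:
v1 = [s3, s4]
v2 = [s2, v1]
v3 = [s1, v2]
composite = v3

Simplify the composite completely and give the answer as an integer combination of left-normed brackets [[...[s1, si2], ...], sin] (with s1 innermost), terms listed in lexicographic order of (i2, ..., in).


Skip Jacobi rewriting: expand, keep s1-initial words, read off terms.
Composite bracket: [s1, [s2, [s3, s4]]]
Applying ab - ba throughout gives 8 signed words (2^3 = 8).
Collect the words opening with s1:
  s1s2s3s4 appears with sign +1, giving the term +[[[s1, s2], s3], s4]
  s1s2s4s3 appears with sign -1, giving the term -[[[s1, s2], s4], s3]
  s1s3s4s2 appears with sign -1, giving the term -[[[s1, s3], s4], s2]
  s1s4s3s2 appears with sign +1, giving the term +[[[s1, s4], s3], s2]

[[[s1, s2], s3], s4] - [[[s1, s2], s4], s3] - [[[s1, s3], s4], s2] + [[[s1, s4], s3], s2]


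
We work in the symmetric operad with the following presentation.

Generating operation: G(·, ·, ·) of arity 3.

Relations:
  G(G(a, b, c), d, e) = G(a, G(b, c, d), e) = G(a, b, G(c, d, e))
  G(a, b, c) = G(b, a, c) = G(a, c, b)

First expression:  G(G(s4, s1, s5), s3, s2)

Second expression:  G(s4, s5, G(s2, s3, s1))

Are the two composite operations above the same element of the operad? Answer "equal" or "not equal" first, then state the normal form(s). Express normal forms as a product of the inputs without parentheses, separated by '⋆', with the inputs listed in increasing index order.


equal: each reduces to s1 ⋆ s2 ⋆ s3 ⋆ s4 ⋆ s5

Normal form of the first expression: s1 ⋆ s2 ⋆ s3 ⋆ s4 ⋆ s5
Normal form of the second expression: s1 ⋆ s2 ⋆ s3 ⋆ s4 ⋆ s5
Both agree, so they are equal.


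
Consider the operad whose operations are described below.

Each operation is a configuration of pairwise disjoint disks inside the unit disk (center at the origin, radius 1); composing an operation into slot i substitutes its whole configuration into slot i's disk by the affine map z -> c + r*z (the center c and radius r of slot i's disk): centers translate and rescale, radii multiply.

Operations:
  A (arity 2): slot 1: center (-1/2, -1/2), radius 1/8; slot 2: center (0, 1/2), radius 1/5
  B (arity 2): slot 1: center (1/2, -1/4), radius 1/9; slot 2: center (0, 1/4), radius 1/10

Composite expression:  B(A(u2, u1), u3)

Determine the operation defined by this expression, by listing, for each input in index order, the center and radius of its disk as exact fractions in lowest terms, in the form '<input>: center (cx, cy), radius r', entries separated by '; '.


u1: center (1/2, -7/36), radius 1/45; u2: center (4/9, -11/36), radius 1/72; u3: center (0, 1/4), radius 1/10

Affine substitution under B: radii multiply and u-centers shift.
u2 passes through 2 substitutions, ending at center (4/9, -11/36), radius 1/72
u1 passes through 2 substitutions, ending at center (1/2, -7/36), radius 1/45
u3 passes through 1 substitution, ending at center (0, 1/4), radius 1/10


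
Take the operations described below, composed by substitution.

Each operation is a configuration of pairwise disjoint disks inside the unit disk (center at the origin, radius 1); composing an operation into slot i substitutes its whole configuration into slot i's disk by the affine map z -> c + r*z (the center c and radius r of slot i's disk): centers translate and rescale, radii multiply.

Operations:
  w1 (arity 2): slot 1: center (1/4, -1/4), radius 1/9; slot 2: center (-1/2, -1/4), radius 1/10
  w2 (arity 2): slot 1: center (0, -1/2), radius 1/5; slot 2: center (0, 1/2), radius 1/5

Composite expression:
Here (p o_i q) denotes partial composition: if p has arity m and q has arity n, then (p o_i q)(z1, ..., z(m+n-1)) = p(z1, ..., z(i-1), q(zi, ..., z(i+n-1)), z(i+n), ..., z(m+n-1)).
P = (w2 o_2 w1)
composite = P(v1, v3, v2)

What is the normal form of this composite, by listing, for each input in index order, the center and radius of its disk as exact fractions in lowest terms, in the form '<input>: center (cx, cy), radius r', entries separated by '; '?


v1: center (0, -1/2), radius 1/5; v2: center (-1/10, 9/20), radius 1/50; v3: center (1/20, 9/20), radius 1/45


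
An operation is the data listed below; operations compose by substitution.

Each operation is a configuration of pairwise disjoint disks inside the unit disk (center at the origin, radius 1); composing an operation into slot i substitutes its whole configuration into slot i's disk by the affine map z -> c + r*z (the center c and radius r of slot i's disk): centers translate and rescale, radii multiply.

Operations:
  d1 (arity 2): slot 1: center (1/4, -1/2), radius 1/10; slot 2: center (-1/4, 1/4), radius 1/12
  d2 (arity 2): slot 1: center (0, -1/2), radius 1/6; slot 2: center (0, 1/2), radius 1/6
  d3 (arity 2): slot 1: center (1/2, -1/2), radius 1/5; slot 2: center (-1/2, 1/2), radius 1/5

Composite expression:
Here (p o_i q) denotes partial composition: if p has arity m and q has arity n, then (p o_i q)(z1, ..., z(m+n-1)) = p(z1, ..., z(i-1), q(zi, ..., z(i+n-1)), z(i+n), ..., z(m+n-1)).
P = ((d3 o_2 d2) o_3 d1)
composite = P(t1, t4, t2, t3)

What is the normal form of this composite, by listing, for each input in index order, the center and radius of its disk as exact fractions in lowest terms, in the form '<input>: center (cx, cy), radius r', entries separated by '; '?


t1: center (1/2, -1/2), radius 1/5; t2: center (-59/120, 7/12), radius 1/300; t3: center (-61/120, 73/120), radius 1/360; t4: center (-1/2, 2/5), radius 1/30

Below d3, radii multiply path by path; the t-disk centers shift.
for t1, the 1-step affine chain lands on center (1/2, -1/2), radius 1/5
for t4, the 2-step affine chain lands on center (-1/2, 2/5), radius 1/30
for t2, the 3-step affine chain lands on center (-59/120, 7/12), radius 1/300
for t3, the 3-step affine chain lands on center (-61/120, 73/120), radius 1/360


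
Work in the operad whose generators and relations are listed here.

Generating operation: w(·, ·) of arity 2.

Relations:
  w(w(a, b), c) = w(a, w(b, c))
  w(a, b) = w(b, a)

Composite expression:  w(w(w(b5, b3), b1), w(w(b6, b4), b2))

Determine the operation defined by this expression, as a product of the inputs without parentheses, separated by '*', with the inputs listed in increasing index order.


b1 * b2 * b3 * b4 * b5 * b6

Reordering under w is free, so list the b-inputs canonically.
w(b5, b3) linearizes to b5 * b3
w(w(b5, b3), b1) linearizes to b5 * b3 * b1
w(b6, b4) linearizes to b6 * b4
w(w(b6, b4), b2) linearizes to b6 * b4 * b2
w(w(w(b5, b3), b1), w(w(b6, b4), b2)) linearizes to b5 * b3 * b1 * b6 * b4 * b2
sorting the factors by input index: b1 * b2 * b3 * b4 * b5 * b6


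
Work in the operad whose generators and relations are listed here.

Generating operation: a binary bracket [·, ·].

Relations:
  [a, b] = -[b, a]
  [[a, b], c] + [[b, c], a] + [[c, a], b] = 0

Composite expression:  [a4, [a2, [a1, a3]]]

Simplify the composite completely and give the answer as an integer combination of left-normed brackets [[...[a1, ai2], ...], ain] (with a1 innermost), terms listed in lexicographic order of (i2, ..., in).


[[[a1, a3], a2], a4]

Left-normed coefficients sit on the a1-initial expansion words.
Composite bracket: [a4, [a2, [a1, a3]]]
The bracket unfolds into 8 signed words via [a, b] = ab - ba (2^3 = 8).
Coefficients come from the a1-initial words:
  word a1a3a2a4 has sign +1, contributing +[[[a1, a3], a2], a4]


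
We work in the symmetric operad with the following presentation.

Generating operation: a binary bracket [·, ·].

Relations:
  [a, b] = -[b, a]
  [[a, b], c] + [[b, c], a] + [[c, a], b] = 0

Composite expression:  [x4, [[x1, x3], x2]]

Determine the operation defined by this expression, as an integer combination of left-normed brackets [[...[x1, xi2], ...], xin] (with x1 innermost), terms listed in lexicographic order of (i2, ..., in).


-[[[x1, x3], x2], x4]

In the tensor algebra, words opening x1 carry the x1-anchored form.
Composite bracket: [x4, [[x1, x3], x2]]
The bracket unfolds into 8 signed words via [a, b] = ab - ba (2^3 = 8).
Only words starting with x1 matter:
  word x1x3x2x4 has sign -1, contributing -[[[x1, x3], x2], x4]


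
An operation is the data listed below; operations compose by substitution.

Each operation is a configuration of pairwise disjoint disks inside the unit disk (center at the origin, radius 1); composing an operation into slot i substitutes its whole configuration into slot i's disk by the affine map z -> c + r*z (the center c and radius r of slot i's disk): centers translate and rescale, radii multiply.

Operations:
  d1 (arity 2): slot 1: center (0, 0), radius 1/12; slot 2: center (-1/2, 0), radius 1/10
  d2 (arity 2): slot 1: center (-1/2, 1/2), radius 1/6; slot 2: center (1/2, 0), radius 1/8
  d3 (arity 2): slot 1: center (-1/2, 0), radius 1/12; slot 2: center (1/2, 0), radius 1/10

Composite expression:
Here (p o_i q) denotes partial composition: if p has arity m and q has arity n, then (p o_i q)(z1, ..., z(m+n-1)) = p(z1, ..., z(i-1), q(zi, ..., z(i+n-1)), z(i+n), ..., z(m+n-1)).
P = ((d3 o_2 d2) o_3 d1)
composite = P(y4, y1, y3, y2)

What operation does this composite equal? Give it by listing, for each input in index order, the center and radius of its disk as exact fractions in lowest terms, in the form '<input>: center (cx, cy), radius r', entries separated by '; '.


y1: center (9/20, 1/20), radius 1/60; y2: center (87/160, 0), radius 1/800; y3: center (11/20, 0), radius 1/960; y4: center (-1/2, 0), radius 1/12

Below d3, radii multiply path by path; the y-disk centers shift.
input y4: applying the 1 nested substitution gives center (-1/2, 0), radius 1/12
input y1: applying the 2 nested substitutions gives center (9/20, 1/20), radius 1/60
input y3: applying the 3 nested substitutions gives center (11/20, 0), radius 1/960
input y2: applying the 3 nested substitutions gives center (87/160, 0), radius 1/800


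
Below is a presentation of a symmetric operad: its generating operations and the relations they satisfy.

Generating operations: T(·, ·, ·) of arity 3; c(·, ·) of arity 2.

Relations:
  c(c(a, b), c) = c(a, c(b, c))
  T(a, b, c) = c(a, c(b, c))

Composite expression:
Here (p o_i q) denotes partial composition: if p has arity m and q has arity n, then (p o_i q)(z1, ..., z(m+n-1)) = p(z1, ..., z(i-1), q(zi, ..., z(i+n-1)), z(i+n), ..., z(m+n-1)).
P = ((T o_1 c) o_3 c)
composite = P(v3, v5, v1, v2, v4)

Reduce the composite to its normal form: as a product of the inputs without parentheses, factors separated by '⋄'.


All parenthesizations of T agree; list the v-inputs left to right.
c(v3, v5) reduces to v3 ⋄ v5
c(v1, v2) reduces to v1 ⋄ v2
T(c(v3, v5), c(v1, v2), v4) reduces to v3 ⋄ v5 ⋄ v1 ⋄ v2 ⋄ v4

v3 ⋄ v5 ⋄ v1 ⋄ v2 ⋄ v4


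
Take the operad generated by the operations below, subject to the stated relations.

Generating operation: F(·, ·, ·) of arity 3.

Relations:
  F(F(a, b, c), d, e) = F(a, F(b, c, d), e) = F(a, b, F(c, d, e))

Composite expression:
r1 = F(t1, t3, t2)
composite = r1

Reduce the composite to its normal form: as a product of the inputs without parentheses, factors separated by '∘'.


All parenthesizations of F agree; list the t-inputs left to right.
F(t1, t3, t2) spells out as t1 ∘ t3 ∘ t2

t1 ∘ t3 ∘ t2


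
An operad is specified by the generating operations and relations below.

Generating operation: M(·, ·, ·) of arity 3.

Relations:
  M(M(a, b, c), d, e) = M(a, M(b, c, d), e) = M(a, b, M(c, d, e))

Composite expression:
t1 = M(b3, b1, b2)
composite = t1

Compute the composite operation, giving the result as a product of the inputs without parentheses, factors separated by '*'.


b3 * b1 * b2

Key point: M is associative — brackets drop, the b-order remains.
M(b3, b1, b2) unparenthesizes to b3 * b1 * b2


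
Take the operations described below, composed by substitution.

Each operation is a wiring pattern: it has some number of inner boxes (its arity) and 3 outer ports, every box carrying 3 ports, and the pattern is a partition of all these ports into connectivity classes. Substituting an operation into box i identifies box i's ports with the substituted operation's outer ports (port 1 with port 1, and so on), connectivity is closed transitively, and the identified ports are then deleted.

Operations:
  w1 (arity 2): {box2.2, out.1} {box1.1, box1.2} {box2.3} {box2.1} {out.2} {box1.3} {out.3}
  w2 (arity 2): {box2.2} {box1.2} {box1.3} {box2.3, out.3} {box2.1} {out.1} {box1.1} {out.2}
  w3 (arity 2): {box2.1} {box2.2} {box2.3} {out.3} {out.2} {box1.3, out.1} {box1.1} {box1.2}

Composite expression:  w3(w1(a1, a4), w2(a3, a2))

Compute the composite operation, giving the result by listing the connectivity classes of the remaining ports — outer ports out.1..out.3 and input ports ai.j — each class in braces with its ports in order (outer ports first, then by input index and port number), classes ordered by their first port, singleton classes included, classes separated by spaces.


Two ports join when wires chain via w3-identified ports.
the subtree at w1 composes to {out.1, a4.2} {out.2} {out.3} {a1.1, a1.2} {a1.3} {a4.1} {a4.3} on (a1, a4); out.j = own outer ports
the subtree at w2 composes to {out.1} {out.2} {out.3, a2.3} {a2.1} {a2.2} {a3.1} {a3.2} {a3.3} on (a3, a2); out.j = own outer ports
the subtree at w3 composes to {out.1} {out.2} {out.3} {a1.1, a1.2} {a1.3} {a2.1} {a2.2} {a2.3} {a3.1} {a3.2} {a3.3} {a4.1} {a4.2} {a4.3} on (a1, a4, a3, a2); out.j = own outer ports

{out.1} {out.2} {out.3} {a1.1, a1.2} {a1.3} {a2.1} {a2.2} {a2.3} {a3.1} {a3.2} {a3.3} {a4.1} {a4.2} {a4.3}


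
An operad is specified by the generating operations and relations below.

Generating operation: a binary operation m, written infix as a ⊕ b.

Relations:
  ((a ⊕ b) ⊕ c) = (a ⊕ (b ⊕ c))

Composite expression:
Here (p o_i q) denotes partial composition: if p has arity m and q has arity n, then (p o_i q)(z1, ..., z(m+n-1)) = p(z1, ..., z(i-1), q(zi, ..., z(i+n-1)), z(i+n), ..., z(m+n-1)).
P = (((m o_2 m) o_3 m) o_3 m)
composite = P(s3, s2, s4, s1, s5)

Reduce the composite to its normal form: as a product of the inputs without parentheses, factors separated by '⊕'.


Key point: m is associative — brackets drop, the s-order remains.
(s4 ⊕ s1) spells out as s4 ⊕ s1
((s4 ⊕ s1) ⊕ s5) spells out as s4 ⊕ s1 ⊕ s5
(s2 ⊕ ((s4 ⊕ s1) ⊕ s5)) spells out as s2 ⊕ s4 ⊕ s1 ⊕ s5
(s3 ⊕ (s2 ⊕ ((s4 ⊕ s1) ⊕ s5))) spells out as s3 ⊕ s2 ⊕ s4 ⊕ s1 ⊕ s5

s3 ⊕ s2 ⊕ s4 ⊕ s1 ⊕ s5


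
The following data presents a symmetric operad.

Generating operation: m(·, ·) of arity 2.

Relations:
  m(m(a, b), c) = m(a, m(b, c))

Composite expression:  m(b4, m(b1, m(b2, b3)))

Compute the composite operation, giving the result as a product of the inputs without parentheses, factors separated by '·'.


b4 · b1 · b2 · b3

All parenthesizations of m agree; list the b-inputs left to right.
m(b2, b3) collapses to b2 · b3
m(b1, m(b2, b3)) collapses to b1 · b2 · b3
m(b4, m(b1, m(b2, b3))) collapses to b4 · b1 · b2 · b3


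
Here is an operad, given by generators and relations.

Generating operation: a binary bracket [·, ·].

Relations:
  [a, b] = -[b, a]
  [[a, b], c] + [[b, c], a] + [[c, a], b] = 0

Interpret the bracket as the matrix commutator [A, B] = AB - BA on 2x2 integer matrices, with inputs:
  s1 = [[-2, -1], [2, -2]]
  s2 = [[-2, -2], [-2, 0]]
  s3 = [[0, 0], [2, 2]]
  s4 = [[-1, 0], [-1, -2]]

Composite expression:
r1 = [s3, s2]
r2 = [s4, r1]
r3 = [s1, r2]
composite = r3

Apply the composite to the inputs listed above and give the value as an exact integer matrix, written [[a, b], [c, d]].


[[-8, 8], [16, 8]]

[s3, s2] = [[4, 4], [-8, -4]]
[s4, [s3, s2]] = [[4, 4], [0, -4]]
[s1, [s4, [s3, s2]]] = [[-8, 8], [16, 8]]


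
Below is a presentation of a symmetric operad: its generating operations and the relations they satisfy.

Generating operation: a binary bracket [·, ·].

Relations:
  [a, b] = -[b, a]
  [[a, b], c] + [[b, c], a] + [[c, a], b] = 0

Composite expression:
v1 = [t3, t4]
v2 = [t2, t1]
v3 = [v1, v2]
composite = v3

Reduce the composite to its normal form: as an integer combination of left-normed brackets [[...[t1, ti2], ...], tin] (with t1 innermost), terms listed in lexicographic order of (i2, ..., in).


[[[t1, t2], t3], t4] - [[[t1, t2], t4], t3]

Skip Jacobi rewriting: expand, keep t1-initial words, read off terms.
Composite bracket: [[t3, t4], [t2, t1]]
Each bracket splits as ab - ba, giving 8 signed words (2^3 = 8).
Keep just the words that open with t1:
  sign of t1t2t3t4 is +1, so it contributes +[[[t1, t2], t3], t4]
  sign of t1t2t4t3 is -1, so it contributes -[[[t1, t2], t4], t3]


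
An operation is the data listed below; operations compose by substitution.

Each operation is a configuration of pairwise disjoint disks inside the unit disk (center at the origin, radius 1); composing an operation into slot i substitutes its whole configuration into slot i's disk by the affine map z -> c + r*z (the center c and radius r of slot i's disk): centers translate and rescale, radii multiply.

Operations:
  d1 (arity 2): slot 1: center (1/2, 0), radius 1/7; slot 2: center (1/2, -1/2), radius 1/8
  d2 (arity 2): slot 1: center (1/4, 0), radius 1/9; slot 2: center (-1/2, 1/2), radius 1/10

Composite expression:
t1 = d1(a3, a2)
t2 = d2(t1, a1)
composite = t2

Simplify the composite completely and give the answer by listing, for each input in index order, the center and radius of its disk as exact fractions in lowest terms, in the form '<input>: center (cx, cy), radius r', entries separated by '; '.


a1: center (-1/2, 1/2), radius 1/10; a2: center (11/36, -1/18), radius 1/72; a3: center (11/36, 0), radius 1/63

Follow each a-input down from d2: c' goes to c + r*c', radius to r*r'.
input a3: composing its 2 substitution steps yields center (11/36, 0), radius 1/63
input a2: composing its 2 substitution steps yields center (11/36, -1/18), radius 1/72
input a1: composing its 1 substitution step yields center (-1/2, 1/2), radius 1/10


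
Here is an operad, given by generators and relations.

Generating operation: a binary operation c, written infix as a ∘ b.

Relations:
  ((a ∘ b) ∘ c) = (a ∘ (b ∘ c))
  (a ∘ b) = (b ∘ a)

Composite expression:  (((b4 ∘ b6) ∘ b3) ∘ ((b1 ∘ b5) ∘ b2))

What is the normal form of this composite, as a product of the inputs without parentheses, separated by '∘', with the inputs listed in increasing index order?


b1 ∘ b2 ∘ b3 ∘ b4 ∘ b5 ∘ b6


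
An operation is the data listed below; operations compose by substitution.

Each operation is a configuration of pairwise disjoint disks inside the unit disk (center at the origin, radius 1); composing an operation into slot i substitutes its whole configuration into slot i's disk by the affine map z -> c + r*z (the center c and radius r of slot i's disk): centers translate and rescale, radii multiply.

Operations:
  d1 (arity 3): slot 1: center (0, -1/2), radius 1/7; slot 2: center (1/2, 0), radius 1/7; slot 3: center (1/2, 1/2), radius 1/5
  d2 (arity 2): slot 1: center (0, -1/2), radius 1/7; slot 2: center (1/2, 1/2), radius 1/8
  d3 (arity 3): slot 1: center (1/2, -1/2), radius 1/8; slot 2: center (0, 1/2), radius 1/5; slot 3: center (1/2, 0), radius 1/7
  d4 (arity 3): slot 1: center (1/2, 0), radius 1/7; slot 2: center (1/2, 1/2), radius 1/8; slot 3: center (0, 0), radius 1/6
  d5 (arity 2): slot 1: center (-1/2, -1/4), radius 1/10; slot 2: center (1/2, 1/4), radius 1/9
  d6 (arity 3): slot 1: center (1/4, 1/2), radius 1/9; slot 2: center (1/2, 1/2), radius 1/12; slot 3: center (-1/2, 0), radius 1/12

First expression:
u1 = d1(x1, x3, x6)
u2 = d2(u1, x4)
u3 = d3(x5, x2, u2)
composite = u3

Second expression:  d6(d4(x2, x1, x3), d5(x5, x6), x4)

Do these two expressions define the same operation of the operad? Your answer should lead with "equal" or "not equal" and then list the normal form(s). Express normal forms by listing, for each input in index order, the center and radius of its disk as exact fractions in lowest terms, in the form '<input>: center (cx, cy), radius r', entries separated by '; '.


not equal; the first gives x1: center (1/2, -4/49), radius 1/343; x2: center (0, 1/2), radius 1/5; x3: center (25/49, -1/14), radius 1/343; x4: center (4/7, 1/14), radius 1/56; x5: center (1/2, -1/2), radius 1/8; x6: center (25/49, -3/49), radius 1/245 and the second x1: center (11/36, 5/9), radius 1/72; x2: center (11/36, 1/2), radius 1/63; x3: center (1/4, 1/2), radius 1/54; x4: center (-1/2, 0), radius 1/12; x5: center (11/24, 23/48), radius 1/120; x6: center (13/24, 25/48), radius 1/108


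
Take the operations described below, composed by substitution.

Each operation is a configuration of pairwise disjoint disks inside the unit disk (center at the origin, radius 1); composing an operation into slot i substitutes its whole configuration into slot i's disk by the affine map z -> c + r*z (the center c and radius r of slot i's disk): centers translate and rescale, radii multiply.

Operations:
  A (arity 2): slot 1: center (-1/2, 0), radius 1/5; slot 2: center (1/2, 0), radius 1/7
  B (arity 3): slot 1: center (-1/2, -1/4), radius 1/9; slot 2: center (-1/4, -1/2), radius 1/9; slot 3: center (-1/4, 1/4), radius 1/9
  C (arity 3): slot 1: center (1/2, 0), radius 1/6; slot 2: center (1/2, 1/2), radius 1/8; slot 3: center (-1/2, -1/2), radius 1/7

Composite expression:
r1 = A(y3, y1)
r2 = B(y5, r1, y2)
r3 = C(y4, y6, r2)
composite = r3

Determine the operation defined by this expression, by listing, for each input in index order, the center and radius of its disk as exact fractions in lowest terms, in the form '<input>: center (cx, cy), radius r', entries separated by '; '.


y1: center (-19/36, -4/7), radius 1/441; y2: center (-15/28, -13/28), radius 1/63; y3: center (-137/252, -4/7), radius 1/315; y4: center (1/2, 0), radius 1/6; y5: center (-4/7, -15/28), radius 1/63; y6: center (1/2, 1/2), radius 1/8


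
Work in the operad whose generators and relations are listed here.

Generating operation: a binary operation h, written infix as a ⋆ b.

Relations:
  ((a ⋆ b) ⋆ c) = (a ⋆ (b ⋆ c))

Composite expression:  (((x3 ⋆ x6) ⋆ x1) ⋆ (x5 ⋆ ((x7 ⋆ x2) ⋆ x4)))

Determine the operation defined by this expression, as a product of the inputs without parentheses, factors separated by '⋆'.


x3 ⋆ x6 ⋆ x1 ⋆ x5 ⋆ x7 ⋆ x2 ⋆ x4

Every regrouping of h is equal, so read the x-inputs in written order.
(x3 ⋆ x6) linearizes to x3 ⋆ x6
((x3 ⋆ x6) ⋆ x1) linearizes to x3 ⋆ x6 ⋆ x1
(x7 ⋆ x2) linearizes to x7 ⋆ x2
((x7 ⋆ x2) ⋆ x4) linearizes to x7 ⋆ x2 ⋆ x4
(x5 ⋆ ((x7 ⋆ x2) ⋆ x4)) linearizes to x5 ⋆ x7 ⋆ x2 ⋆ x4
(((x3 ⋆ x6) ⋆ x1) ⋆ (x5 ⋆ ((x7 ⋆ x2) ⋆ x4))) linearizes to x3 ⋆ x6 ⋆ x1 ⋆ x5 ⋆ x7 ⋆ x2 ⋆ x4


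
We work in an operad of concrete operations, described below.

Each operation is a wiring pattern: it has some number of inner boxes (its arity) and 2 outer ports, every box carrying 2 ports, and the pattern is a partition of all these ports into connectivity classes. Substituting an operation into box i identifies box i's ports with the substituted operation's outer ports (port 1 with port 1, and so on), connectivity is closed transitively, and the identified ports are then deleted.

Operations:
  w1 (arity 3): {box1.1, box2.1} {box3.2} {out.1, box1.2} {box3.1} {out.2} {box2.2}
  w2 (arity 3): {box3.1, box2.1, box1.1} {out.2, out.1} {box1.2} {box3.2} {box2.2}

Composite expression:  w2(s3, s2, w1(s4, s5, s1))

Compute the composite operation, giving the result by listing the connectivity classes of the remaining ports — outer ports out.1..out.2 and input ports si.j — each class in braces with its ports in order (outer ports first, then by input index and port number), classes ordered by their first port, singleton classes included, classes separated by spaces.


{out.1, out.2} {s1.1} {s1.2} {s2.1, s3.1, s4.2} {s2.2} {s3.2} {s4.1, s5.1} {s5.2}

After gluing at w2, chains via deleted ports link the s-ports.
the subtree at w1 composes to {out.1, s4.2} {out.2} {s1.1} {s1.2} {s4.1, s5.1} {s5.2} on (s4, s5, s1); out.j = own outer ports
the subtree at w2 composes to {out.1, out.2} {s1.1} {s1.2} {s2.1, s3.1, s4.2} {s2.2} {s3.2} {s4.1, s5.1} {s5.2} on (s3, s2, s4, s5, s1); out.j = own outer ports


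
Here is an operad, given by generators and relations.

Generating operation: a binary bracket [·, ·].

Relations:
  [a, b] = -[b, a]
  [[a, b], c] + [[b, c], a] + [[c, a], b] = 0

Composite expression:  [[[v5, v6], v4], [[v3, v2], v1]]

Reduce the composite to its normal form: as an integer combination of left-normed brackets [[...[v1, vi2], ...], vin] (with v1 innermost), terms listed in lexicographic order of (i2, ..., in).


Skip Jacobi rewriting: expand, keep v1-initial words, read off terms.
Composite bracket: [[[v5, v6], v4], [[v3, v2], v1]]
The bracket unfolds into 32 signed words via [a, b] = ab - ba (2^5 = 32).
Words beginning with v1 determine it all:
  v1v2v3v4v5v6 (sign +1) contributes +[[[[[v1, v2], v3], v4], v5], v6]
  v1v2v3v4v6v5 (sign -1) contributes -[[[[[v1, v2], v3], v4], v6], v5]
  v1v2v3v5v6v4 (sign -1) contributes -[[[[[v1, v2], v3], v5], v6], v4]
  v1v2v3v6v5v4 (sign +1) contributes +[[[[[v1, v2], v3], v6], v5], v4]
  v1v3v2v4v5v6 (sign -1) contributes -[[[[[v1, v3], v2], v4], v5], v6]
  v1v3v2v4v6v5 (sign +1) contributes +[[[[[v1, v3], v2], v4], v6], v5]
  v1v3v2v5v6v4 (sign +1) contributes +[[[[[v1, v3], v2], v5], v6], v4]
  v1v3v2v6v5v4 (sign -1) contributes -[[[[[v1, v3], v2], v6], v5], v4]

[[[[[v1, v2], v3], v4], v5], v6] - [[[[[v1, v2], v3], v4], v6], v5] - [[[[[v1, v2], v3], v5], v6], v4] + [[[[[v1, v2], v3], v6], v5], v4] - [[[[[v1, v3], v2], v4], v5], v6] + [[[[[v1, v3], v2], v4], v6], v5] + [[[[[v1, v3], v2], v5], v6], v4] - [[[[[v1, v3], v2], v6], v5], v4]


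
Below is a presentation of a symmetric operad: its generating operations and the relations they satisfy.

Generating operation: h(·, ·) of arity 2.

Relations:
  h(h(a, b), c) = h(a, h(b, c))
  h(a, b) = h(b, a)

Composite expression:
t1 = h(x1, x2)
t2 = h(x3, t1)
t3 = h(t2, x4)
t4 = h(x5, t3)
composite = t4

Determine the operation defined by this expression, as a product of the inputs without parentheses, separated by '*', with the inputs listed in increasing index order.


x1 * x2 * x3 * x4 * x5


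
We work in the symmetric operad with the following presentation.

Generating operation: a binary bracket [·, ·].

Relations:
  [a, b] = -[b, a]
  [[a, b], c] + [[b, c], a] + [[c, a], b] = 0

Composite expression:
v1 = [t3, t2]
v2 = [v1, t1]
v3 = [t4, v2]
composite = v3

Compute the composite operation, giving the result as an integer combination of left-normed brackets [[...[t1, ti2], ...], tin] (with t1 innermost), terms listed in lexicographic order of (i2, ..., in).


-[[[t1, t2], t3], t4] + [[[t1, t3], t2], t4]

Antisymmetry and Jacobi reduce to t1-anchored left-normed brackets.
Composite bracket: [t4, [[t3, t2], t1]]
Expanding via [a, b] = ab - ba: 8 signed words (2^3 = 8).
Collect the words opening with t1:
  sign of t1t2t3t4 is -1, so it contributes -[[[t1, t2], t3], t4]
  sign of t1t3t2t4 is +1, so it contributes +[[[t1, t3], t2], t4]


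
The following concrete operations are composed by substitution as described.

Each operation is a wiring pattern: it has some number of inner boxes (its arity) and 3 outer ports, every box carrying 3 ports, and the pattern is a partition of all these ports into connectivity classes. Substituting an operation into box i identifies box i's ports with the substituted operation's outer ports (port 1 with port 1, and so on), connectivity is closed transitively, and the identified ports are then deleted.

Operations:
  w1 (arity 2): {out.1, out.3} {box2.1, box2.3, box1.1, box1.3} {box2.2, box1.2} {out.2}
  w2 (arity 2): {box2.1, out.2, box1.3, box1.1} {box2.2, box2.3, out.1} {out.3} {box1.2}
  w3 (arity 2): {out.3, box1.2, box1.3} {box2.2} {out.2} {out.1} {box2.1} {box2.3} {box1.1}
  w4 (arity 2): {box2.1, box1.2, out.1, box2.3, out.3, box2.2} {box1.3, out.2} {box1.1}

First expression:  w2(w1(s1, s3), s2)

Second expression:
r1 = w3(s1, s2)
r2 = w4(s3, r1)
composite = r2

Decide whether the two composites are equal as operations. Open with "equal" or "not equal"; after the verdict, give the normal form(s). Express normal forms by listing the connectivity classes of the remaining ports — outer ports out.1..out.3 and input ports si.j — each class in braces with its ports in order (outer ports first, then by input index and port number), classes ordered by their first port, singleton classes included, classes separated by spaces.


The first expression reduces to {out.1, s2.2, s2.3} {out.2, s2.1} {out.3} {s1.1, s1.3, s3.1, s3.3} {s1.2, s3.2}
The second expression reduces to {out.1, out.3, s1.2, s1.3, s3.2} {out.2, s3.3} {s1.1} {s2.1} {s2.2} {s2.3} {s3.1}
They disagree, so not equal.

not equal: they reduce to {out.1, s2.2, s2.3} {out.2, s2.1} {out.3} {s1.1, s1.3, s3.1, s3.3} {s1.2, s3.2} and {out.1, out.3, s1.2, s1.3, s3.2} {out.2, s3.3} {s1.1} {s2.1} {s2.2} {s2.3} {s3.1}


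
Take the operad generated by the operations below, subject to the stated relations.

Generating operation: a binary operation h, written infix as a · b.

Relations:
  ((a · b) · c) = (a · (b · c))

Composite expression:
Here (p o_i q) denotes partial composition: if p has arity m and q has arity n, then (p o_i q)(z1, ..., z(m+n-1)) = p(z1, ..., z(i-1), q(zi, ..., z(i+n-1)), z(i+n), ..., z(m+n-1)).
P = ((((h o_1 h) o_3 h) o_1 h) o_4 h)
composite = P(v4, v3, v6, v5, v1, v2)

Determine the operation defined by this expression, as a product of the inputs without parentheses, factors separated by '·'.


v4 · v3 · v6 · v5 · v1 · v2

Every regrouping of h is equal, so read the v-inputs in written order.
(v4 · v3) spells out as v4 · v3
((v4 · v3) · v6) spells out as v4 · v3 · v6
(v5 · v1) spells out as v5 · v1
((v5 · v1) · v2) spells out as v5 · v1 · v2
(((v4 · v3) · v6) · ((v5 · v1) · v2)) spells out as v4 · v3 · v6 · v5 · v1 · v2


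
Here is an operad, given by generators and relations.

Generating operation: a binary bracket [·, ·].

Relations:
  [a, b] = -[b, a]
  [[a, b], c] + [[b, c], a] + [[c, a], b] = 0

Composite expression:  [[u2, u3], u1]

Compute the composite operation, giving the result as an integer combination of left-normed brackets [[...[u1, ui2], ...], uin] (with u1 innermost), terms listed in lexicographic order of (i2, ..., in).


-[[u1, u2], u3] + [[u1, u3], u2]

Skip Jacobi rewriting: expand, keep u1-initial words, read off terms.
Composite bracket: [[u2, u3], u1]
Each bracket splits as ab - ba, giving 4 signed words (2^2 = 4).
Keep just the words that open with u1:
  from u1u2u3, sign -1: term -[[u1, u2], u3]
  from u1u3u2, sign +1: term +[[u1, u3], u2]


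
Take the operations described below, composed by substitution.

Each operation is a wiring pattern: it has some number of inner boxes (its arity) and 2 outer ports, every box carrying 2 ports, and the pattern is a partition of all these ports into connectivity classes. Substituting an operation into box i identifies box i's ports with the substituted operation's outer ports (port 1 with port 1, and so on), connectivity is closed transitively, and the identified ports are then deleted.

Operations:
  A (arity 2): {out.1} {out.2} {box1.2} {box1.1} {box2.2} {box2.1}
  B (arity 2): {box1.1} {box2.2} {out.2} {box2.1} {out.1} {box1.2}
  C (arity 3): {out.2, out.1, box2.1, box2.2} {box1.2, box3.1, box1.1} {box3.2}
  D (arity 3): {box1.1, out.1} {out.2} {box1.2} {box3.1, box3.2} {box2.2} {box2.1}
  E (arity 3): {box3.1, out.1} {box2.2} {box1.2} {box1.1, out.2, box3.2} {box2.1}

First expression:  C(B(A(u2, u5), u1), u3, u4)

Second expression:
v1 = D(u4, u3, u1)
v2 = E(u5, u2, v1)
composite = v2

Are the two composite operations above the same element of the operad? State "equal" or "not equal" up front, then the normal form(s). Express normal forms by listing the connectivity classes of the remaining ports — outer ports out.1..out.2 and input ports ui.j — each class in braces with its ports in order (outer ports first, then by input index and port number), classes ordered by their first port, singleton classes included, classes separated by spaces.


not equal; first: {out.1, out.2, u3.1, u3.2} {u1.1} {u1.2} {u2.1} {u2.2} {u4.1} {u4.2} {u5.1} {u5.2}; second: {out.1, u4.1} {out.2, u5.1} {u1.1, u1.2} {u2.1} {u2.2} {u3.1} {u3.2} {u4.2} {u5.2}


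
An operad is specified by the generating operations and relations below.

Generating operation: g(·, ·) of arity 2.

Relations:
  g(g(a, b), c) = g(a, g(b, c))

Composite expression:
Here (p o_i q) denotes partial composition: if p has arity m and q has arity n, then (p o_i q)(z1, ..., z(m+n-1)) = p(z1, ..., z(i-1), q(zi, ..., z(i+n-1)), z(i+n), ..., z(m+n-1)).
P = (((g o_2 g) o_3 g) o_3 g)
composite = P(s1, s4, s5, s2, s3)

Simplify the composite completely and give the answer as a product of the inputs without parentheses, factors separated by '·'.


Under associativity of g, the answer is the s's in reading order.
g(s5, s2) spells out as s5 · s2
g(g(s5, s2), s3) spells out as s5 · s2 · s3
g(s4, g(g(s5, s2), s3)) spells out as s4 · s5 · s2 · s3
g(s1, g(s4, g(g(s5, s2), s3))) spells out as s1 · s4 · s5 · s2 · s3

s1 · s4 · s5 · s2 · s3


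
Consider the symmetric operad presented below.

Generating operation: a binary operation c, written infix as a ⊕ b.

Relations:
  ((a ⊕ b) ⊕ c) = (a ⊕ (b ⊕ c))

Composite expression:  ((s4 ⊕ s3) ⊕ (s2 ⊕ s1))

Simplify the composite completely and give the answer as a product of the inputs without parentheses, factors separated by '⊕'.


s4 ⊕ s3 ⊕ s2 ⊕ s1

Key point: c is associative — brackets drop, the s-order remains.
(s4 ⊕ s3) unparenthesizes to s4 ⊕ s3
(s2 ⊕ s1) unparenthesizes to s2 ⊕ s1
((s4 ⊕ s3) ⊕ (s2 ⊕ s1)) unparenthesizes to s4 ⊕ s3 ⊕ s2 ⊕ s1


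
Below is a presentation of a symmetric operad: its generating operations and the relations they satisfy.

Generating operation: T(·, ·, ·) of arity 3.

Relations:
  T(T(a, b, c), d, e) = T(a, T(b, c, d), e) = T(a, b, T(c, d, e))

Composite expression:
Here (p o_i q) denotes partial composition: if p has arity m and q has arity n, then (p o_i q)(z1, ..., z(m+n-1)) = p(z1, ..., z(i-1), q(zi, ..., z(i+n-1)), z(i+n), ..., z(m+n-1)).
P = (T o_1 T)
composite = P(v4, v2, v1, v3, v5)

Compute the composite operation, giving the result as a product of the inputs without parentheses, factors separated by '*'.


Under associativity of T, the answer is the v's in reading order.
T(v4, v2, v1) flattens to v4 * v2 * v1
T(T(v4, v2, v1), v3, v5) flattens to v4 * v2 * v1 * v3 * v5

v4 * v2 * v1 * v3 * v5


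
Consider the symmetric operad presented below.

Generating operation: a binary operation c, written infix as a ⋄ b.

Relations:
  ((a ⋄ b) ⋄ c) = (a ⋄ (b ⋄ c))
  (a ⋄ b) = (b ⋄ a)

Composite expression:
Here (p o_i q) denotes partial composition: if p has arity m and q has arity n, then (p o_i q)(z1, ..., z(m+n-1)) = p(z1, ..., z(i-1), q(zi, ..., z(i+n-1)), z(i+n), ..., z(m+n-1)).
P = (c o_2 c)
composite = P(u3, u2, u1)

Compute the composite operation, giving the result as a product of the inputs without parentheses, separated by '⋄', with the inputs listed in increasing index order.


u1 ⋄ u2 ⋄ u3

Shape and order are irrelevant to c; the u-input set decides.
(u2 ⋄ u1) linearizes to u2 ⋄ u1
(u3 ⋄ (u2 ⋄ u1)) linearizes to u3 ⋄ u2 ⋄ u1
the factors in increasing index order: u1 ⋄ u2 ⋄ u3


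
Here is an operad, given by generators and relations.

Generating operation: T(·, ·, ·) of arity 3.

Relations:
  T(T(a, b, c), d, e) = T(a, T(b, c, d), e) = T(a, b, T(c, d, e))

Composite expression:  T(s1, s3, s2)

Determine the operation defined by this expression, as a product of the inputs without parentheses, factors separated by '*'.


All parenthesizations of T agree; list the s-inputs left to right.
T(s1, s3, s2) unparenthesizes to s1 * s3 * s2

s1 * s3 * s2


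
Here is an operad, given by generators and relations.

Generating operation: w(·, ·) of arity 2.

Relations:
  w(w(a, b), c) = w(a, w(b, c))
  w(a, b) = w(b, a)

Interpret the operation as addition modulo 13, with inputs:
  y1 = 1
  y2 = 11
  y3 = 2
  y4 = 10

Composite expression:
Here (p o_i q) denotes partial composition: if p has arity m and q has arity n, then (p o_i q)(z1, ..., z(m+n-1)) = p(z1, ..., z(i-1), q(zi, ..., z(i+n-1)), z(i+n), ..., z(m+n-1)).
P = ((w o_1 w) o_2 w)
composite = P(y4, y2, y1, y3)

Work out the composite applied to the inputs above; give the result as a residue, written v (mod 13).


11 (mod 13)

w(y2, y1) = 12
w(y4, w(y2, y1)) = 9
w(w(y4, w(y2, y1)), y3) = 11


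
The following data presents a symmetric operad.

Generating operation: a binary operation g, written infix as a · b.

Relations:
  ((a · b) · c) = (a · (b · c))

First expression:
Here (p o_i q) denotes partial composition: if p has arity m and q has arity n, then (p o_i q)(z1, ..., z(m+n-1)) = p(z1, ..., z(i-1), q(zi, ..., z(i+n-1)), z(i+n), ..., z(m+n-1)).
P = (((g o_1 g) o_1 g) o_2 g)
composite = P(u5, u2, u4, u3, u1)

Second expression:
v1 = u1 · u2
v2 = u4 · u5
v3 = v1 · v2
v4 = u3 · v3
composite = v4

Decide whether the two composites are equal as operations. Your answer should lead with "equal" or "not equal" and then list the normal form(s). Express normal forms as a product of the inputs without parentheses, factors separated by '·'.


not equal; the first gives u5 · u2 · u4 · u3 · u1 and the second u3 · u1 · u2 · u4 · u5


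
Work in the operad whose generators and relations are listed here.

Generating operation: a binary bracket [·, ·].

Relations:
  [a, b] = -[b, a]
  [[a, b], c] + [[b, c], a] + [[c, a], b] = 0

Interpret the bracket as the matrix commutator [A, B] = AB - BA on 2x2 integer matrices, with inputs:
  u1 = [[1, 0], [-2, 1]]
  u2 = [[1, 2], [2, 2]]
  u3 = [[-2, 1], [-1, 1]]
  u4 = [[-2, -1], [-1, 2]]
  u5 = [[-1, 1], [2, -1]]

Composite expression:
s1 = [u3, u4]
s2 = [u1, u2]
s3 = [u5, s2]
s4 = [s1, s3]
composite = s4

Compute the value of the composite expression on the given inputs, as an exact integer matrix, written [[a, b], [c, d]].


[[120, 4], [68, -120]]

[u3, u4] = [[-2, 7], [1, 2]]
[u1, u2] = [[4, 0], [2, -4]]
[u5, [u1, u2]] = [[2, -8], [16, -2]]
[[u3, u4], [u5, [u1, u2]]] = [[120, 4], [68, -120]]


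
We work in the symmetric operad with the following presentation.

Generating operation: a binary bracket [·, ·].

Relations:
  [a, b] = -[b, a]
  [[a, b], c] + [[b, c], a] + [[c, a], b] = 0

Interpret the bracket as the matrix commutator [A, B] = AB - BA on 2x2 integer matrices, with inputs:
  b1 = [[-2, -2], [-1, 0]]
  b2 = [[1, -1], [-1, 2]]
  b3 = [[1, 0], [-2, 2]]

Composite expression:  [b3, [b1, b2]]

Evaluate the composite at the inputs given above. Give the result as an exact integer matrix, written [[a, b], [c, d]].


[b1, b2] = [[1, 0], [-1, -1]]
[b3, [b1, b2]] = [[0, 0], [-5, 0]]

[[0, 0], [-5, 0]]
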